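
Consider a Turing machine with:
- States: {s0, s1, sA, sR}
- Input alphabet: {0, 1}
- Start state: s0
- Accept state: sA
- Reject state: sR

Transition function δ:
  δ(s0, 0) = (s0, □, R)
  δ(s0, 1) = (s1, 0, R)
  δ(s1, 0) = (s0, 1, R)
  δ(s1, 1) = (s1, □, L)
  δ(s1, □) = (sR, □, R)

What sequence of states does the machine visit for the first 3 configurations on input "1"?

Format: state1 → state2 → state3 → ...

Execution trace:
Initial: [s0]1
Step 1: δ(s0, 1) = (s1, 0, R) → 0[s1]□
Step 2: δ(s1, □) = (sR, □, R) → 0□[sR]□

The machine reaches the reject state sR and halts.

State sequence: s0 → s1 → sR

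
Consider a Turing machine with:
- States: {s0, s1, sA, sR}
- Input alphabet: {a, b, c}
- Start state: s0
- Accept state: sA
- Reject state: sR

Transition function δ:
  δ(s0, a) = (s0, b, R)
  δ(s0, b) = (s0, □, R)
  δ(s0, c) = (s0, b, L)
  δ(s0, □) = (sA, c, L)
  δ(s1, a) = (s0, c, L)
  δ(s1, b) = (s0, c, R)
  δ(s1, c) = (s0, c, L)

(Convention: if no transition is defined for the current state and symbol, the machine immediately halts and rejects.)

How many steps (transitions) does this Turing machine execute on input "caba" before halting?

Execution trace:
Initial: [s0]caba
Step 1: δ(s0, c) = (s0, b, L) → [s0]□baba
Step 2: δ(s0, □) = (sA, c, L) → [sA]□cbaba

The machine reaches the accept state sA and halts.

The machine executed 2 steps before halting.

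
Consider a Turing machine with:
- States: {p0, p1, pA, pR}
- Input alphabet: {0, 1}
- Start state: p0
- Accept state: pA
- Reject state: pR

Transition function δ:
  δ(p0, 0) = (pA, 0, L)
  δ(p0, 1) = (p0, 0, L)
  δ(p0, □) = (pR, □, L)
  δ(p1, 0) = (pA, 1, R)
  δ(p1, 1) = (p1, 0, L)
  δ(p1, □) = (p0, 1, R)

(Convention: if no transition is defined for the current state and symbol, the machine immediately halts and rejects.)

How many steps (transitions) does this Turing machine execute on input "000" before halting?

Execution trace:
Initial: [p0]000
Step 1: δ(p0, 0) = (pA, 0, L) → [pA]□000

The machine reaches the accept state pA and halts.

The machine executed 1 step before halting.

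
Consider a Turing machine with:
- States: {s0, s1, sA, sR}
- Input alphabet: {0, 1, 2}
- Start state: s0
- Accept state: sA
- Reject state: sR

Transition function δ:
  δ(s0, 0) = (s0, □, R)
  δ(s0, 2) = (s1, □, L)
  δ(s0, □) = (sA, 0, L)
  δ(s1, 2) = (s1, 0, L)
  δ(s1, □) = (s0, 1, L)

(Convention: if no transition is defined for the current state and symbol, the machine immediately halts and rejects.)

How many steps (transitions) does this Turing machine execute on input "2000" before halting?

Execution trace:
Initial: [s0]2000
Step 1: δ(s0, 2) = (s1, □, L) → [s1]□□000
Step 2: δ(s1, □) = (s0, 1, L) → [s0]□1□000
Step 3: δ(s0, □) = (sA, 0, L) → [sA]□01□000

The machine reaches the accept state sA and halts.

The machine executed 3 steps before halting.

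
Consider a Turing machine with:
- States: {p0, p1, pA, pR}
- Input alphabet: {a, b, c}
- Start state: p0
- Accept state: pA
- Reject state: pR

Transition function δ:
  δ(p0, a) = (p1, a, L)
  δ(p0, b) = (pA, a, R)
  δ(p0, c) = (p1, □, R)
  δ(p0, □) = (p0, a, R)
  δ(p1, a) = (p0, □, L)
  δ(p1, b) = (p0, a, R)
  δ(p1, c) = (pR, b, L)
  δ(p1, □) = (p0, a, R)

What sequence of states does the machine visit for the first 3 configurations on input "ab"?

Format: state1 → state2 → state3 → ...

Execution trace:
Initial: [p0]ab
Step 1: δ(p0, a) = (p1, a, L) → [p1]□ab
Step 2: δ(p1, □) = (p0, a, R) → a[p0]ab

State sequence: p0 → p1 → p0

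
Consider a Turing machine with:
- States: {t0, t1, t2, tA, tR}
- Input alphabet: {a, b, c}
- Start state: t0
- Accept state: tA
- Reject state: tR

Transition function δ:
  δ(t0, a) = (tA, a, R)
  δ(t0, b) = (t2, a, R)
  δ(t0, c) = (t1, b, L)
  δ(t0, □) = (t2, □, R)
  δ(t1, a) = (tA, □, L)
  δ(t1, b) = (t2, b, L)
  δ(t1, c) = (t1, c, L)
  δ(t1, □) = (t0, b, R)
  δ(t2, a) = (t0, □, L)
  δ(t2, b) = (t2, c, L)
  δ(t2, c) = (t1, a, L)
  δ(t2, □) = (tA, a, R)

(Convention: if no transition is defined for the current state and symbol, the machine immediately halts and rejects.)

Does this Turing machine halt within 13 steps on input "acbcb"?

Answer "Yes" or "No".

Execution trace:
Initial: [t0]acbcb
Step 1: δ(t0, a) = (tA, a, R) → a[tA]cbcb

The machine reaches the accept state tA and halts.
The machine halted after 1 step (within the 13-step bound).

Answer: Yes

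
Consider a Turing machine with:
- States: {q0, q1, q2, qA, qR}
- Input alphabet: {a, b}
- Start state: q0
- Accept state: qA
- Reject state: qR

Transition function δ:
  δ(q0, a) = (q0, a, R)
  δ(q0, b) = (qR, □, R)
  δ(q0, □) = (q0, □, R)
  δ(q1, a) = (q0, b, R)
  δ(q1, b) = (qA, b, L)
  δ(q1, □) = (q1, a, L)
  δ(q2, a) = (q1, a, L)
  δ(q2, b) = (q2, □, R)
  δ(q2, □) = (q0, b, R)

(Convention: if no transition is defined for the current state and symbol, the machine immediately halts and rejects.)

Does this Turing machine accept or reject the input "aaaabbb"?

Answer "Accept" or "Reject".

Execution trace:
Initial: [q0]aaaabbb
Step 1: δ(q0, a) = (q0, a, R) → a[q0]aaabbb
Step 2: δ(q0, a) = (q0, a, R) → aa[q0]aabbb
Step 3: δ(q0, a) = (q0, a, R) → aaa[q0]abbb
Step 4: δ(q0, a) = (q0, a, R) → aaaa[q0]bbb
Step 5: δ(q0, b) = (qR, □, R) → aaaa□[qR]bb

The machine reaches the reject state qR and halts.

Answer: Reject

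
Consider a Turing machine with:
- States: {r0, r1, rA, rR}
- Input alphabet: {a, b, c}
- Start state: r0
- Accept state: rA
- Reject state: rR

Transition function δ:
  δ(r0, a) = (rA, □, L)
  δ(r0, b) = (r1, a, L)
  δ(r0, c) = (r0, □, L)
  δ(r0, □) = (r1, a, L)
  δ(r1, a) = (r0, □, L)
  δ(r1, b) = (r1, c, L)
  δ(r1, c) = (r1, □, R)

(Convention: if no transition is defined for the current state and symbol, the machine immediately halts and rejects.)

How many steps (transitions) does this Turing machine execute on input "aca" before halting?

Execution trace:
Initial: [r0]aca
Step 1: δ(r0, a) = (rA, □, L) → [rA]□□ca

The machine reaches the accept state rA and halts.

The machine executed 1 step before halting.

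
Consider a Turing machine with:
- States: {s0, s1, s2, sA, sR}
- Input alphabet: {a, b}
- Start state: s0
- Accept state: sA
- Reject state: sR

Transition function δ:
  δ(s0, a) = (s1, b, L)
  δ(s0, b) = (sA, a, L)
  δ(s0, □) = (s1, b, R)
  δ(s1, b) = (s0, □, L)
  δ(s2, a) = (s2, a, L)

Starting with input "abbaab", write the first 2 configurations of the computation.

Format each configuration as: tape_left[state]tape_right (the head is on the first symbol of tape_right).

Transitions applied:
Step 1: δ(s0, a) = (s1, b, L)

The first 2 configurations are:
[s0]abbaab ⊢ [s1]□bbbaab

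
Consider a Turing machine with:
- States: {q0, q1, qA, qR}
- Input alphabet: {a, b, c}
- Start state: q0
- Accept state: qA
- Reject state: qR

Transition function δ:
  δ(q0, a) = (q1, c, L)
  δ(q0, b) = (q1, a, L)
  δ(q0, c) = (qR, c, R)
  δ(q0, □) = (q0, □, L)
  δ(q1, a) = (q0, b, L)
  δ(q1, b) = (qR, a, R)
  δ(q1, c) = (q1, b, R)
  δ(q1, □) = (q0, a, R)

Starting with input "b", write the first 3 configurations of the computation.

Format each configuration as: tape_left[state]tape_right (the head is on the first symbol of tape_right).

Transitions applied:
Step 1: δ(q0, b) = (q1, a, L)
Step 2: δ(q1, □) = (q0, a, R)

The first 3 configurations are:
[q0]b ⊢ [q1]□a ⊢ a[q0]a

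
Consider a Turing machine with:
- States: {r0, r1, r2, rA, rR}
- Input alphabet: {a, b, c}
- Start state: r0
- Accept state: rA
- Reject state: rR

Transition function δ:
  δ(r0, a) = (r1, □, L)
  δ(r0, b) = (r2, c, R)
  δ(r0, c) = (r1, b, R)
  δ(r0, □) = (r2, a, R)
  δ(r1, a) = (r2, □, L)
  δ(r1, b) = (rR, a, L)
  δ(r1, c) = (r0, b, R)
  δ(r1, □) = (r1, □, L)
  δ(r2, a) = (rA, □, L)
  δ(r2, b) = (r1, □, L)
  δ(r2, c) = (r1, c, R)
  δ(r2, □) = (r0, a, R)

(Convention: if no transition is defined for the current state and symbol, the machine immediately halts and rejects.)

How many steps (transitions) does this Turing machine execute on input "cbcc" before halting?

Execution trace:
Initial: [r0]cbcc
Step 1: δ(r0, c) = (r1, b, R) → b[r1]bcc
Step 2: δ(r1, b) = (rR, a, L) → [rR]bacc

The machine reaches the reject state rR and halts.

The machine executed 2 steps before halting.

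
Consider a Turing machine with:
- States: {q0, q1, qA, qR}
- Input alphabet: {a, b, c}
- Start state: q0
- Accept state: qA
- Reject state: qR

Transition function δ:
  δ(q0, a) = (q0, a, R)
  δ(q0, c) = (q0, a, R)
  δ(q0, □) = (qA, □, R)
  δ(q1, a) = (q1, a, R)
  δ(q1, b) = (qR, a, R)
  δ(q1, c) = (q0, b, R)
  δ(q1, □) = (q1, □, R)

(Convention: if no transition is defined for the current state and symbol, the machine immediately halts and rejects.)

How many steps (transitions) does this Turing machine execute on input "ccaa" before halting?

Execution trace:
Initial: [q0]ccaa
Step 1: δ(q0, c) = (q0, a, R) → a[q0]caa
Step 2: δ(q0, c) = (q0, a, R) → aa[q0]aa
Step 3: δ(q0, a) = (q0, a, R) → aaa[q0]a
Step 4: δ(q0, a) = (q0, a, R) → aaaa[q0]□
Step 5: δ(q0, □) = (qA, □, R) → aaaa□[qA]□

The machine reaches the accept state qA and halts.

The machine executed 5 steps before halting.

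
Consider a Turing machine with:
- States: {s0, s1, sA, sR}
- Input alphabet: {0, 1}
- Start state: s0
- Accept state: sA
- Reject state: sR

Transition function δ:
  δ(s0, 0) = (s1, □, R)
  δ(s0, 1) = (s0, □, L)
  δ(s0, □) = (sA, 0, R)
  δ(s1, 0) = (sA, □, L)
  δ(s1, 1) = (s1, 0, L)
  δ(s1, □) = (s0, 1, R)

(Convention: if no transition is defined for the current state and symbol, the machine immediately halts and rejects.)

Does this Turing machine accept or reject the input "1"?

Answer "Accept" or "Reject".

Execution trace:
Initial: [s0]1
Step 1: δ(s0, 1) = (s0, □, L) → [s0]□□
Step 2: δ(s0, □) = (sA, 0, R) → 0[sA]□

The machine reaches the accept state sA and halts.

Answer: Accept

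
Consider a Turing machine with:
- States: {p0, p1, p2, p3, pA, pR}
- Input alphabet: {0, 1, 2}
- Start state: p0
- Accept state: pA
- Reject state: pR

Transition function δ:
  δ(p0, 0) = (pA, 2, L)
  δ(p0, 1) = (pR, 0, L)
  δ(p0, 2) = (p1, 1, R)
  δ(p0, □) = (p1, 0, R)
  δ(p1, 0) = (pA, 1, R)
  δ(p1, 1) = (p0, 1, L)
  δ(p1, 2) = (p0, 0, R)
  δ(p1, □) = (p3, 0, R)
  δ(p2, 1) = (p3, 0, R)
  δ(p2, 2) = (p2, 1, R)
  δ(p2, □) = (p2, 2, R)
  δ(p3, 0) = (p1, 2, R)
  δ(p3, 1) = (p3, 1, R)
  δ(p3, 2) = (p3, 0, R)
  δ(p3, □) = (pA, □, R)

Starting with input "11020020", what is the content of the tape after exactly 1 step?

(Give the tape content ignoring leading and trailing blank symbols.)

Execution trace:
Initial: [p0]11020020
Step 1: δ(p0, 1) = (pR, 0, L) → [pR]□01020020

The machine reaches the reject state pR and halts.

After 1 step, the tape (ignoring leading/trailing blanks) is: 01020020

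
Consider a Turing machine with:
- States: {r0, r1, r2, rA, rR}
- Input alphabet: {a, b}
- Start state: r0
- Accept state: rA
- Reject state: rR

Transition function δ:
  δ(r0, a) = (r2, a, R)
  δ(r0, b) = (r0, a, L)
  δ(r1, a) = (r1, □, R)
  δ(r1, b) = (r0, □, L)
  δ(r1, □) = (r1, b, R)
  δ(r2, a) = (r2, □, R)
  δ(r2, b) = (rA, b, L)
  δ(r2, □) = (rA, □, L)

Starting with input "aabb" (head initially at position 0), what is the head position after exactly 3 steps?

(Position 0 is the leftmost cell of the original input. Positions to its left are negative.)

Execution trace (head position shown):
Step 0: [r0]aabb  (head at position 0)
Step 1: move right → a[r2]abb  (head at position 1)
Step 2: move right → a□[r2]bb  (head at position 2)
Step 3: move left → a[rA]□bb  (head at position 1)

After 3 steps, the head is at position 1.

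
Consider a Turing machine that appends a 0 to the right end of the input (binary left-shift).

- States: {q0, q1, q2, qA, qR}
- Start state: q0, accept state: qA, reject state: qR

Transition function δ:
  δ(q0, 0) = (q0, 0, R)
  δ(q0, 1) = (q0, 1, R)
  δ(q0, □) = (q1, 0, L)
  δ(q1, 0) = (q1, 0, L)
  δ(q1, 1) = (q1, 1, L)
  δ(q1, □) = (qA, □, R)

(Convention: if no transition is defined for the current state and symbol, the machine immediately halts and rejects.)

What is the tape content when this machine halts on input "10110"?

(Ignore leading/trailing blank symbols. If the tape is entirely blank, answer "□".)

Execution trace:
Initial: [q0]10110
Step 1: δ(q0, 1) = (q0, 1, R) → 1[q0]0110
Step 2: δ(q0, 0) = (q0, 0, R) → 10[q0]110
Step 3: δ(q0, 1) = (q0, 1, R) → 101[q0]10
Step 4: δ(q0, 1) = (q0, 1, R) → 1011[q0]0
Step 5: δ(q0, 0) = (q0, 0, R) → 10110[q0]□
Step 6: δ(q0, □) = (q1, 0, L) → 1011[q1]00
Step 7: δ(q1, 0) = (q1, 0, L) → 101[q1]100
Step 8: δ(q1, 1) = (q1, 1, L) → 10[q1]1100
Step 9: δ(q1, 1) = (q1, 1, L) → 1[q1]01100
Step 10: δ(q1, 0) = (q1, 0, L) → [q1]101100
Step 11: δ(q1, 1) = (q1, 1, L) → [q1]□101100
Step 12: δ(q1, □) = (qA, □, R) → □[qA]101100

The machine reaches the accept state qA and halts.

Final tape (ignoring leading/trailing blanks): 101100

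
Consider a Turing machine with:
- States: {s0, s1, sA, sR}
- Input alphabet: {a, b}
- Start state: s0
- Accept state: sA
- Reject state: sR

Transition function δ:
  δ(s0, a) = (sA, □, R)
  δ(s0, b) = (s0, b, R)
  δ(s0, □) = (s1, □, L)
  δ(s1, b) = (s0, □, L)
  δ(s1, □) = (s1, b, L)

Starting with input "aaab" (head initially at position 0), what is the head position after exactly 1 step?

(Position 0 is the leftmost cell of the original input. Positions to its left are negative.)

Execution trace (head position shown):
Step 0: [s0]aaab  (head at position 0)
Step 1: move right → □[sA]aab  (head at position 1)

After 1 step, the head is at position 1.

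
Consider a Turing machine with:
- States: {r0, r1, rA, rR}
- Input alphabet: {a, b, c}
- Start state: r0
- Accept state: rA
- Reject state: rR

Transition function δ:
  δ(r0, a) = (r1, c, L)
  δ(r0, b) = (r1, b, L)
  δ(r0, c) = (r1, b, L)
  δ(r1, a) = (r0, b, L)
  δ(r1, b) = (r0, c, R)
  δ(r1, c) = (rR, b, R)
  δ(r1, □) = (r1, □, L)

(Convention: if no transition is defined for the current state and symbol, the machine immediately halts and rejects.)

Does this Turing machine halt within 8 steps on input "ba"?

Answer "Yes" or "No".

Execution trace:
Initial: [r0]ba
Step 1: δ(r0, b) = (r1, b, L) → [r1]□ba
Step 2: δ(r1, □) = (r1, □, L) → [r1]□□ba
Step 3: δ(r1, □) = (r1, □, L) → [r1]□□□ba
Step 4: δ(r1, □) = (r1, □, L) → [r1]□□□□ba
Step 5: δ(r1, □) = (r1, □, L) → [r1]□□□□□ba
Step 6: δ(r1, □) = (r1, □, L) → [r1]□□□□□□ba
Step 7: δ(r1, □) = (r1, □, L) → [r1]□□□□□□□ba
Step 8: δ(r1, □) = (r1, □, L) → [r1]□□□□□□□□ba

The machine has not reached a halting state after 8 steps.
The machine did not halt within the 8-step bound.

Answer: No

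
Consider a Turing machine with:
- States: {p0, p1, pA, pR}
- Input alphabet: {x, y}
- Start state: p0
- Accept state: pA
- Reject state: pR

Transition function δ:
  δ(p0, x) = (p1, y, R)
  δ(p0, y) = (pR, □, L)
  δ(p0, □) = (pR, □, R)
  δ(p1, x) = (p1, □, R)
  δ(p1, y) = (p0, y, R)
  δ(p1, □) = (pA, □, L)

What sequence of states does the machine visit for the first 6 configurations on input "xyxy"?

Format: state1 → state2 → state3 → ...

Execution trace:
Initial: [p0]xyxy
Step 1: δ(p0, x) = (p1, y, R) → y[p1]yxy
Step 2: δ(p1, y) = (p0, y, R) → yy[p0]xy
Step 3: δ(p0, x) = (p1, y, R) → yyy[p1]y
Step 4: δ(p1, y) = (p0, y, R) → yyyy[p0]□
Step 5: δ(p0, □) = (pR, □, R) → yyyy□[pR]□

The machine reaches the reject state pR and halts.

State sequence: p0 → p1 → p0 → p1 → p0 → pR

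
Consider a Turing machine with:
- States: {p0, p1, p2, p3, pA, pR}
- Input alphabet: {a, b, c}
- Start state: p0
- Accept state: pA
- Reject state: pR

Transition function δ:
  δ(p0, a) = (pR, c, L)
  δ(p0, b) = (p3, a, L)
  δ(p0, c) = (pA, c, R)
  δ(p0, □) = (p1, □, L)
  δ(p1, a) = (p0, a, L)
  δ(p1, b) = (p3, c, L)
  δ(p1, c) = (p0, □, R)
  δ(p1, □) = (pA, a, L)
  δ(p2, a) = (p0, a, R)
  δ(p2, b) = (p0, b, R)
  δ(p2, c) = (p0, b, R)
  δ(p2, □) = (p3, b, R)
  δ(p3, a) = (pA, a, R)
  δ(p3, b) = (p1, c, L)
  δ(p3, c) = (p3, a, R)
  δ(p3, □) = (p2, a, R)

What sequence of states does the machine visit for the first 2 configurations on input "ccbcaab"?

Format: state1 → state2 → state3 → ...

Execution trace:
Initial: [p0]ccbcaab
Step 1: δ(p0, c) = (pA, c, R) → c[pA]cbcaab

The machine reaches the accept state pA and halts.

State sequence: p0 → pA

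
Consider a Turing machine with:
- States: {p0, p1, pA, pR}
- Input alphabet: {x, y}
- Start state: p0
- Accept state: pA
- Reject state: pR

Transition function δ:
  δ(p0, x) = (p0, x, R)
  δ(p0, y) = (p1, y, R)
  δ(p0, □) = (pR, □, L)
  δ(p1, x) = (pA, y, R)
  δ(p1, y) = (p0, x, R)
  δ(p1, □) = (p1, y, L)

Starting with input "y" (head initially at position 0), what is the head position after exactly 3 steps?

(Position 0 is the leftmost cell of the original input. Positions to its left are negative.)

Execution trace (head position shown):
Step 0: [p0]y  (head at position 0)
Step 1: move right → y[p1]□  (head at position 1)
Step 2: move left → [p1]yy  (head at position 0)
Step 3: move right → x[p0]y  (head at position 1)

After 3 steps, the head is at position 1.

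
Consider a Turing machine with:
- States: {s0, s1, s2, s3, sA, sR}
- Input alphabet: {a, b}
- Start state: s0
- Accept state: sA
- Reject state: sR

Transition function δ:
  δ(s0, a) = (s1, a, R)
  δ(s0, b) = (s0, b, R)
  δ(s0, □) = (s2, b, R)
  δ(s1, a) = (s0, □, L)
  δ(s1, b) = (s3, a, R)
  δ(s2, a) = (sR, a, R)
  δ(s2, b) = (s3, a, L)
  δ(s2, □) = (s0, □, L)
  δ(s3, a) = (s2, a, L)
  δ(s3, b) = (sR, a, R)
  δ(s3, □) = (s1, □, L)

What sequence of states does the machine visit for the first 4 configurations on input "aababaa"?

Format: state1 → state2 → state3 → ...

Execution trace:
Initial: [s0]aababaa
Step 1: δ(s0, a) = (s1, a, R) → a[s1]ababaa
Step 2: δ(s1, a) = (s0, □, L) → [s0]a□babaa
Step 3: δ(s0, a) = (s1, a, R) → a[s1]□babaa

No transition is defined for δ(s1, □). By convention the machine halts and rejects.

State sequence: s0 → s1 → s0 → s1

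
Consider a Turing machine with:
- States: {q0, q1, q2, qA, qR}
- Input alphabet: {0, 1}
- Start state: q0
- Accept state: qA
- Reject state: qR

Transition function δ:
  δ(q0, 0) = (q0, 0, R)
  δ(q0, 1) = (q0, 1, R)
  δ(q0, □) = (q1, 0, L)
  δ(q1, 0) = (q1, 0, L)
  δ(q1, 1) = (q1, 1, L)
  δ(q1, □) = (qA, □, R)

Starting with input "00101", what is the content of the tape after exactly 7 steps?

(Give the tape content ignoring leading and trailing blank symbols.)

Execution trace:
Initial: [q0]00101
Step 1: δ(q0, 0) = (q0, 0, R) → 0[q0]0101
Step 2: δ(q0, 0) = (q0, 0, R) → 00[q0]101
Step 3: δ(q0, 1) = (q0, 1, R) → 001[q0]01
Step 4: δ(q0, 0) = (q0, 0, R) → 0010[q0]1
Step 5: δ(q0, 1) = (q0, 1, R) → 00101[q0]□
Step 6: δ(q0, □) = (q1, 0, L) → 0010[q1]10
Step 7: δ(q1, 1) = (q1, 1, L) → 001[q1]010

After 7 steps, the tape (ignoring leading/trailing blanks) is: 001010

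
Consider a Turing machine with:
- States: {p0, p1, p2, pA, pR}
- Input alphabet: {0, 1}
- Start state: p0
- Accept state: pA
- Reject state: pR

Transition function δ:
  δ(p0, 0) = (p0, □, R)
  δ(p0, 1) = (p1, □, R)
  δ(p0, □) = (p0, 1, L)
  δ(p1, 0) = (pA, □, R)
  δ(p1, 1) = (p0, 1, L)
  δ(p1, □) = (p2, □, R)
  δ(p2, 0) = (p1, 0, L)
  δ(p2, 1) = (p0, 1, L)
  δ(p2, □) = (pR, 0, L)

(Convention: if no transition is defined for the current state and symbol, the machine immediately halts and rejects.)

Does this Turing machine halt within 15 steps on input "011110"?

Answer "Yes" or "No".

Execution trace:
Initial: [p0]011110
Step 1: δ(p0, 0) = (p0, □, R) → □[p0]11110
Step 2: δ(p0, 1) = (p1, □, R) → □□[p1]1110
Step 3: δ(p1, 1) = (p0, 1, L) → □[p0]□1110
Step 4: δ(p0, □) = (p0, 1, L) → [p0]□11110
Step 5: δ(p0, □) = (p0, 1, L) → [p0]□111110
Step 6: δ(p0, □) = (p0, 1, L) → [p0]□1111110
Step 7: δ(p0, □) = (p0, 1, L) → [p0]□11111110
Step 8: δ(p0, □) = (p0, 1, L) → [p0]□111111110
Step 9: δ(p0, □) = (p0, 1, L) → [p0]□1111111110
Step 10: δ(p0, □) = (p0, 1, L) → [p0]□11111111110
Step 11: δ(p0, □) = (p0, 1, L) → [p0]□111111111110
Step 12: δ(p0, □) = (p0, 1, L) → [p0]□1111111111110
Step 13: δ(p0, □) = (p0, 1, L) → [p0]□11111111111110
Step 14: δ(p0, □) = (p0, 1, L) → [p0]□111111111111110
Step 15: δ(p0, □) = (p0, 1, L) → [p0]□1111111111111110

The machine has not reached a halting state after 15 steps.
The machine did not halt within the 15-step bound.

Answer: No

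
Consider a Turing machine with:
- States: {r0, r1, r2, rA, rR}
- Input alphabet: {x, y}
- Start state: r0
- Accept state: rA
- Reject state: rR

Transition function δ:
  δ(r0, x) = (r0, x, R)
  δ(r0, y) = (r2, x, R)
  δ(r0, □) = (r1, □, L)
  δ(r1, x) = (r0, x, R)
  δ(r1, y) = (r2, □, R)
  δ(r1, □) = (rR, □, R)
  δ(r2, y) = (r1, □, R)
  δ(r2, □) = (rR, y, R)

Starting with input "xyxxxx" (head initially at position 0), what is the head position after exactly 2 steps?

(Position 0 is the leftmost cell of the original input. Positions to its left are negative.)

Execution trace (head position shown):
Step 0: [r0]xyxxxx  (head at position 0)
Step 1: move right → x[r0]yxxxx  (head at position 1)
Step 2: move right → xx[r2]xxxx  (head at position 2)

After 2 steps, the head is at position 2.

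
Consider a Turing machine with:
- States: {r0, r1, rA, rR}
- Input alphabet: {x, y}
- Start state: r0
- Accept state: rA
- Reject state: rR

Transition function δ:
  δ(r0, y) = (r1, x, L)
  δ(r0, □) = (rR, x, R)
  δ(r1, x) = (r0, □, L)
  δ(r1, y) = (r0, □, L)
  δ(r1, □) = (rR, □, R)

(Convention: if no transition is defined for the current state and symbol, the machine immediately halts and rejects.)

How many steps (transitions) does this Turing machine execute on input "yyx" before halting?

Execution trace:
Initial: [r0]yyx
Step 1: δ(r0, y) = (r1, x, L) → [r1]□xyx
Step 2: δ(r1, □) = (rR, □, R) → □[rR]xyx

The machine reaches the reject state rR and halts.

The machine executed 2 steps before halting.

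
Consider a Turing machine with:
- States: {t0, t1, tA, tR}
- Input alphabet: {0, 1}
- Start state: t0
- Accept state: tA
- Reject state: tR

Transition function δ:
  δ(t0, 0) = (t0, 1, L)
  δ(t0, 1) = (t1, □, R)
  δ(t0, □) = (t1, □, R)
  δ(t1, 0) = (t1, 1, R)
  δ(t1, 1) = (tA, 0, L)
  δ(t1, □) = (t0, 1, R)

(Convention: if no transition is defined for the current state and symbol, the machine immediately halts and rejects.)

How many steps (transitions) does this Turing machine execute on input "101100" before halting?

Execution trace:
Initial: [t0]101100
Step 1: δ(t0, 1) = (t1, □, R) → □[t1]01100
Step 2: δ(t1, 0) = (t1, 1, R) → □1[t1]1100
Step 3: δ(t1, 1) = (tA, 0, L) → □[tA]10100

The machine reaches the accept state tA and halts.

The machine executed 3 steps before halting.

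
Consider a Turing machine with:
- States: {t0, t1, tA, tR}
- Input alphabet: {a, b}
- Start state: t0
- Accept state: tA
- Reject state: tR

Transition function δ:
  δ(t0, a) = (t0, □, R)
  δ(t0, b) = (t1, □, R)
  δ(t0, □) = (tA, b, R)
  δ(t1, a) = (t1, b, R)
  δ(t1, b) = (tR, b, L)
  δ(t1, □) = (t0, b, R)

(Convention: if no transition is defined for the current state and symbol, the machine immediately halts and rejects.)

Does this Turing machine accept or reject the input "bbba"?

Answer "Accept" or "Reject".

Execution trace:
Initial: [t0]bbba
Step 1: δ(t0, b) = (t1, □, R) → □[t1]bba
Step 2: δ(t1, b) = (tR, b, L) → [tR]□bba

The machine reaches the reject state tR and halts.

Answer: Reject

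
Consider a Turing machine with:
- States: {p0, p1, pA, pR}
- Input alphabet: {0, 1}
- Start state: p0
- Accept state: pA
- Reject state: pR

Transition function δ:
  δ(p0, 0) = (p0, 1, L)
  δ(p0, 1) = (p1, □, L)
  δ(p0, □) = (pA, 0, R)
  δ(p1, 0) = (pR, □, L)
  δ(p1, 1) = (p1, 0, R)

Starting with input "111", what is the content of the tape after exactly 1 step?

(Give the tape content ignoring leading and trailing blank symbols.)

Execution trace:
Initial: [p0]111
Step 1: δ(p0, 1) = (p1, □, L) → [p1]□□11

No transition is defined for δ(p1, □). By convention the machine halts and rejects.

After 1 step, the tape (ignoring leading/trailing blanks) is: 11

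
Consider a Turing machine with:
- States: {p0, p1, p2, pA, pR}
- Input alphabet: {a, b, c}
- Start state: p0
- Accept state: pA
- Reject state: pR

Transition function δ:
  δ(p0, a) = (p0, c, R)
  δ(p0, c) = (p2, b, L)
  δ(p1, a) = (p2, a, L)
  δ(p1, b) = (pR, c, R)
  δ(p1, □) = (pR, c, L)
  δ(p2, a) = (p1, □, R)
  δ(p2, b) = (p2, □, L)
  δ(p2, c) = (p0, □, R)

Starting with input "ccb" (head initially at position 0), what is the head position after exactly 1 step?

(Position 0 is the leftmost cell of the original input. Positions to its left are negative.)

Execution trace (head position shown):
Step 0: [p0]ccb  (head at position 0)
Step 1: move left → [p2]□bcb  (head at position -1)

After 1 step, the head is at position -1.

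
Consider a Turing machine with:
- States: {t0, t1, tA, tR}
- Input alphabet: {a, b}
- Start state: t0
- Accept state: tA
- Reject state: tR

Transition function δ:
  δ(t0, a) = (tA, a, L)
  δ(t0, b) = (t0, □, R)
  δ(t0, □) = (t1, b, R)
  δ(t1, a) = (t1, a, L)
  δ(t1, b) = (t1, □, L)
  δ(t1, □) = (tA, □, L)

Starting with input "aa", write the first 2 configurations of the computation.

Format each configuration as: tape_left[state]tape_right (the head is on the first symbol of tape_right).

Transitions applied:
Step 1: δ(t0, a) = (tA, a, L)

The first 2 configurations are:
[t0]aa ⊢ [tA]□aa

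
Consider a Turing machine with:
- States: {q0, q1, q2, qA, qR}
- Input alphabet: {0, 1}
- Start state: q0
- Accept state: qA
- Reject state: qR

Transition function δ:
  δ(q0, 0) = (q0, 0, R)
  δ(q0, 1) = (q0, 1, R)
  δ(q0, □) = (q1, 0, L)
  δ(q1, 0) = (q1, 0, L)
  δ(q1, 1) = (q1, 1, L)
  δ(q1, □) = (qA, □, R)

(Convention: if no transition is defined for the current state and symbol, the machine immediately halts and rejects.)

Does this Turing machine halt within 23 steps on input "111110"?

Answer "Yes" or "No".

Execution trace:
Initial: [q0]111110
Step 1: δ(q0, 1) = (q0, 1, R) → 1[q0]11110
Step 2: δ(q0, 1) = (q0, 1, R) → 11[q0]1110
Step 3: δ(q0, 1) = (q0, 1, R) → 111[q0]110
Step 4: δ(q0, 1) = (q0, 1, R) → 1111[q0]10
Step 5: δ(q0, 1) = (q0, 1, R) → 11111[q0]0
Step 6: δ(q0, 0) = (q0, 0, R) → 111110[q0]□
Step 7: δ(q0, □) = (q1, 0, L) → 11111[q1]00
Step 8: δ(q1, 0) = (q1, 0, L) → 1111[q1]100
Step 9: δ(q1, 1) = (q1, 1, L) → 111[q1]1100
Step 10: δ(q1, 1) = (q1, 1, L) → 11[q1]11100
Step 11: δ(q1, 1) = (q1, 1, L) → 1[q1]111100
Step 12: δ(q1, 1) = (q1, 1, L) → [q1]1111100
Step 13: δ(q1, 1) = (q1, 1, L) → [q1]□1111100
Step 14: δ(q1, □) = (qA, □, R) → □[qA]1111100

The machine reaches the accept state qA and halts.
The machine halted after 14 steps (within the 23-step bound).

Answer: Yes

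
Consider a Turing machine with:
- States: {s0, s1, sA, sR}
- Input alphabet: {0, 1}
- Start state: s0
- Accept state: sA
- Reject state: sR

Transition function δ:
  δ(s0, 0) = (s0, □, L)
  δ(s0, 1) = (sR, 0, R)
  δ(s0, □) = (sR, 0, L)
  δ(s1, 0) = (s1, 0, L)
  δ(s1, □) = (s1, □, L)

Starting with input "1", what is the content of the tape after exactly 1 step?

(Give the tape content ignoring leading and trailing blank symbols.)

Execution trace:
Initial: [s0]1
Step 1: δ(s0, 1) = (sR, 0, R) → 0[sR]□

The machine reaches the reject state sR and halts.

After 1 step, the tape (ignoring leading/trailing blanks) is: 0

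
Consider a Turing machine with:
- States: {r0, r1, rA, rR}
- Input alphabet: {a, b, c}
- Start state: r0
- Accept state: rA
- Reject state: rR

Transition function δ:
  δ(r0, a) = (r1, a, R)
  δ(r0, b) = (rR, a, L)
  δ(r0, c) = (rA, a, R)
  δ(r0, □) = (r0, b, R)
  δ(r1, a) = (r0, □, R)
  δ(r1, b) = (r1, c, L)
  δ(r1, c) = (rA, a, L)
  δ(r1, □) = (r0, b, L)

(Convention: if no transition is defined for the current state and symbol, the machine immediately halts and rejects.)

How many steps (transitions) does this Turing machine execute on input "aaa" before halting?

Execution trace:
Initial: [r0]aaa
Step 1: δ(r0, a) = (r1, a, R) → a[r1]aa
Step 2: δ(r1, a) = (r0, □, R) → a□[r0]a
Step 3: δ(r0, a) = (r1, a, R) → a□a[r1]□
Step 4: δ(r1, □) = (r0, b, L) → a□[r0]ab
Step 5: δ(r0, a) = (r1, a, R) → a□a[r1]b
Step 6: δ(r1, b) = (r1, c, L) → a□[r1]ac
Step 7: δ(r1, a) = (r0, □, R) → a□□[r0]c
Step 8: δ(r0, c) = (rA, a, R) → a□□a[rA]□

The machine reaches the accept state rA and halts.

The machine executed 8 steps before halting.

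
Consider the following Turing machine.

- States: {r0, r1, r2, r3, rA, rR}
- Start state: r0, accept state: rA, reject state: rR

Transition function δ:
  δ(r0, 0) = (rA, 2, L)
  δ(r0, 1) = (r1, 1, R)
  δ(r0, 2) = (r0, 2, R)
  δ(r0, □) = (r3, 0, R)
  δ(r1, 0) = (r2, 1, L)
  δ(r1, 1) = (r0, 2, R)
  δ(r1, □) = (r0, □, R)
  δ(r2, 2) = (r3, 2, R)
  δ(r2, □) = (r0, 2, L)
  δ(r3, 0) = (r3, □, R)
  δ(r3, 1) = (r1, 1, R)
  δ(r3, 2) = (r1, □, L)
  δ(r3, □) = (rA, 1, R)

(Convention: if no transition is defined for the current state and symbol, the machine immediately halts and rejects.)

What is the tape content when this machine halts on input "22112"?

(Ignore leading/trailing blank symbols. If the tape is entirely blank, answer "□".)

Execution trace:
Initial: [r0]22112
Step 1: δ(r0, 2) = (r0, 2, R) → 2[r0]2112
Step 2: δ(r0, 2) = (r0, 2, R) → 22[r0]112
Step 3: δ(r0, 1) = (r1, 1, R) → 221[r1]12
Step 4: δ(r1, 1) = (r0, 2, R) → 2212[r0]2
Step 5: δ(r0, 2) = (r0, 2, R) → 22122[r0]□
Step 6: δ(r0, □) = (r3, 0, R) → 221220[r3]□
Step 7: δ(r3, □) = (rA, 1, R) → 2212201[rA]□

The machine reaches the accept state rA and halts.

Final tape (ignoring leading/trailing blanks): 2212201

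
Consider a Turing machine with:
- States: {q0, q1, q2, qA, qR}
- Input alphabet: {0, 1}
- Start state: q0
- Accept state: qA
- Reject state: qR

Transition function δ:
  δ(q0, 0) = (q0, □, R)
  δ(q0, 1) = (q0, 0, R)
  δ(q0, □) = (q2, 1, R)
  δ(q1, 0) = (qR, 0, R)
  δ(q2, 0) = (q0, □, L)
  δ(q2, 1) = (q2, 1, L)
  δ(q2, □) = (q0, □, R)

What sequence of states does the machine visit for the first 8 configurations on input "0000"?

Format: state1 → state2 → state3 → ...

Execution trace:
Initial: [q0]0000
Step 1: δ(q0, 0) = (q0, □, R) → □[q0]000
Step 2: δ(q0, 0) = (q0, □, R) → □□[q0]00
Step 3: δ(q0, 0) = (q0, □, R) → □□□[q0]0
Step 4: δ(q0, 0) = (q0, □, R) → □□□□[q0]□
Step 5: δ(q0, □) = (q2, 1, R) → □□□□1[q2]□
Step 6: δ(q2, □) = (q0, □, R) → □□□□1□[q0]□
Step 7: δ(q0, □) = (q2, 1, R) → □□□□1□1[q2]□

State sequence: q0 → q0 → q0 → q0 → q0 → q2 → q0 → q2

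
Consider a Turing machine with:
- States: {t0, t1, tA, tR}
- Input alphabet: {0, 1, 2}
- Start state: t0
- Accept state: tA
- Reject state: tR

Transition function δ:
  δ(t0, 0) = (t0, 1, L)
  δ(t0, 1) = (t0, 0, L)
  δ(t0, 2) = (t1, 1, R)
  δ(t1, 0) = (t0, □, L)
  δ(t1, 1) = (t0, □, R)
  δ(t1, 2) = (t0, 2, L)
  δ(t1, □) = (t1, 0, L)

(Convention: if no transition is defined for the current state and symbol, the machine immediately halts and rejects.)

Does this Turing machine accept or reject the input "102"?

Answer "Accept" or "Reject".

Execution trace:
Initial: [t0]102
Step 1: δ(t0, 1) = (t0, 0, L) → [t0]□002

No transition is defined for δ(t0, □). By convention the machine halts and rejects.

Answer: Reject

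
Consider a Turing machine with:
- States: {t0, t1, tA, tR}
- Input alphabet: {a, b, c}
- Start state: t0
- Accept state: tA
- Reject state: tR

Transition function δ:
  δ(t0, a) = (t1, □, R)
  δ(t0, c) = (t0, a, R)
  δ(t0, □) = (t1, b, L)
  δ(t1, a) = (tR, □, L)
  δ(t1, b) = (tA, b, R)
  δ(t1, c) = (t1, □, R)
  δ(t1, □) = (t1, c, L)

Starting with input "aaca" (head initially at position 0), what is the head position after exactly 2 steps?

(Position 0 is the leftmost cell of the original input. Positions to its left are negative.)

Execution trace (head position shown):
Step 0: [t0]aaca  (head at position 0)
Step 1: move right → □[t1]aca  (head at position 1)
Step 2: move left → [tR]□□ca  (head at position 0)

After 2 steps, the head is at position 0.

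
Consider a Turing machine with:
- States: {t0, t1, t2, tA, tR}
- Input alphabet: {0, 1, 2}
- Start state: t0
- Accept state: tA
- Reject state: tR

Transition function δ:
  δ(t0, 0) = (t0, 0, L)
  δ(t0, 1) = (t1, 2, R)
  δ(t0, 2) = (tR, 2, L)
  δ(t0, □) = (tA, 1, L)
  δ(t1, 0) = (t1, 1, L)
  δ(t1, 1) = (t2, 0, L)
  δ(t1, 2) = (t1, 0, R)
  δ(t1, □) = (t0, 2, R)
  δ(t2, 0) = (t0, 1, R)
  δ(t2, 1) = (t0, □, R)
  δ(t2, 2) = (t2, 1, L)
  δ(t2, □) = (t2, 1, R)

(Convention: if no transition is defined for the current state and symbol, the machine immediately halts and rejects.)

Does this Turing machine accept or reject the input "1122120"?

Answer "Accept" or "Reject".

Execution trace:
Initial: [t0]1122120
Step 1: δ(t0, 1) = (t1, 2, R) → 2[t1]122120
Step 2: δ(t1, 1) = (t2, 0, L) → [t2]2022120
Step 3: δ(t2, 2) = (t2, 1, L) → [t2]□1022120
Step 4: δ(t2, □) = (t2, 1, R) → 1[t2]1022120
Step 5: δ(t2, 1) = (t0, □, R) → 1□[t0]022120
Step 6: δ(t0, 0) = (t0, 0, L) → 1[t0]□022120
Step 7: δ(t0, □) = (tA, 1, L) → [tA]11022120

The machine reaches the accept state tA and halts.

Answer: Accept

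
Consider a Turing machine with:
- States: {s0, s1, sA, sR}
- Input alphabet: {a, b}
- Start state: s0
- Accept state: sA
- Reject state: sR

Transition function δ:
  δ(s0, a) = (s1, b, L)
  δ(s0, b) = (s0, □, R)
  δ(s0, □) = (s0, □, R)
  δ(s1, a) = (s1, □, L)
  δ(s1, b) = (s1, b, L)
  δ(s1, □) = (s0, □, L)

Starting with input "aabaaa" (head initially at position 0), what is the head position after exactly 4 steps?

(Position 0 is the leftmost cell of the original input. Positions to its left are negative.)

Execution trace (head position shown):
Step 0: [s0]aabaaa  (head at position 0)
Step 1: move left → [s1]□babaaa  (head at position -1)
Step 2: move left → [s0]□□babaaa  (head at position -2)
Step 3: move right → □[s0]□babaaa  (head at position -1)
Step 4: move right → □□[s0]babaaa  (head at position 0)

After 4 steps, the head is at position 0.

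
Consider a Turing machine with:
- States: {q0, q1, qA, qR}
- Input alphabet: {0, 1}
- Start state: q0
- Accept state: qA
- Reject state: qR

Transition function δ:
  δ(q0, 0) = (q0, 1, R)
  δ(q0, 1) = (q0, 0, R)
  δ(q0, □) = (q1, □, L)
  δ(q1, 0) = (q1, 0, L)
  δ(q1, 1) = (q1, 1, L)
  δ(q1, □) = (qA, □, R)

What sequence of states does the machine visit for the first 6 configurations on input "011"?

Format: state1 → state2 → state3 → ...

Execution trace:
Initial: [q0]011
Step 1: δ(q0, 0) = (q0, 1, R) → 1[q0]11
Step 2: δ(q0, 1) = (q0, 0, R) → 10[q0]1
Step 3: δ(q0, 1) = (q0, 0, R) → 100[q0]□
Step 4: δ(q0, □) = (q1, □, L) → 10[q1]0□
Step 5: δ(q1, 0) = (q1, 0, L) → 1[q1]00□

State sequence: q0 → q0 → q0 → q0 → q1 → q1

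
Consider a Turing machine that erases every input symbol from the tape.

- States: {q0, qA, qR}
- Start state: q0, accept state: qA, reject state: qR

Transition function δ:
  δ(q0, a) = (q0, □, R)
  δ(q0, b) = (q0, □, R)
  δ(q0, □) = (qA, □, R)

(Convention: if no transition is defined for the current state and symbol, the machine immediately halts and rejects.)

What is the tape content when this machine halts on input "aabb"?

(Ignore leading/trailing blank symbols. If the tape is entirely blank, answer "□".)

Execution trace:
Initial: [q0]aabb
Step 1: δ(q0, a) = (q0, □, R) → □[q0]abb
Step 2: δ(q0, a) = (q0, □, R) → □□[q0]bb
Step 3: δ(q0, b) = (q0, □, R) → □□□[q0]b
Step 4: δ(q0, b) = (q0, □, R) → □□□□[q0]□
Step 5: δ(q0, □) = (qA, □, R) → □□□□□[qA]□

The machine reaches the accept state qA and halts.

Final tape (ignoring leading/trailing blanks): □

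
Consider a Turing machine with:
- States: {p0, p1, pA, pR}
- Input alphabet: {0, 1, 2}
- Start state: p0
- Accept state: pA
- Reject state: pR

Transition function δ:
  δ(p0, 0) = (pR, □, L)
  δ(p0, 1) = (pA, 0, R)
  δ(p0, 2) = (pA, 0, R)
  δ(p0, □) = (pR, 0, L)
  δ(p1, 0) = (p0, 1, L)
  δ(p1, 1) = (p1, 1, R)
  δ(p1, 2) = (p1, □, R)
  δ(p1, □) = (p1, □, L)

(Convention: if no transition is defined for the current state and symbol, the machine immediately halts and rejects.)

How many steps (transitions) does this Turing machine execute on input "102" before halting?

Execution trace:
Initial: [p0]102
Step 1: δ(p0, 1) = (pA, 0, R) → 0[pA]02

The machine reaches the accept state pA and halts.

The machine executed 1 step before halting.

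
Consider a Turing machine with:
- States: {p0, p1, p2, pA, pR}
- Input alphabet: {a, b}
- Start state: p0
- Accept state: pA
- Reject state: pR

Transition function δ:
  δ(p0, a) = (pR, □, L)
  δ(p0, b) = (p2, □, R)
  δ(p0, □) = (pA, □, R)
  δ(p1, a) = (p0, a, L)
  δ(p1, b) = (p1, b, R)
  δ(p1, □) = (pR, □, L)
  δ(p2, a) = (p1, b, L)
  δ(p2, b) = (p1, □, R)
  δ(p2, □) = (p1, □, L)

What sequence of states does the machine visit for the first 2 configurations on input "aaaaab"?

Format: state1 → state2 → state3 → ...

Execution trace:
Initial: [p0]aaaaab
Step 1: δ(p0, a) = (pR, □, L) → [pR]□□aaaab

The machine reaches the reject state pR and halts.

State sequence: p0 → pR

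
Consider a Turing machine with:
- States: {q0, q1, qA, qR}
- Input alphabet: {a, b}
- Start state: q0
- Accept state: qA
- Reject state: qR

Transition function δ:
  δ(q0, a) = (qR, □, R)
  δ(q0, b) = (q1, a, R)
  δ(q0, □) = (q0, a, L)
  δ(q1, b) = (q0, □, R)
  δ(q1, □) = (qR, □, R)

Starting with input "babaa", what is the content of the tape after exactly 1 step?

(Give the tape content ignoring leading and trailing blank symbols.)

Execution trace:
Initial: [q0]babaa
Step 1: δ(q0, b) = (q1, a, R) → a[q1]abaa

No transition is defined for δ(q1, a). By convention the machine halts and rejects.

After 1 step, the tape (ignoring leading/trailing blanks) is: aabaa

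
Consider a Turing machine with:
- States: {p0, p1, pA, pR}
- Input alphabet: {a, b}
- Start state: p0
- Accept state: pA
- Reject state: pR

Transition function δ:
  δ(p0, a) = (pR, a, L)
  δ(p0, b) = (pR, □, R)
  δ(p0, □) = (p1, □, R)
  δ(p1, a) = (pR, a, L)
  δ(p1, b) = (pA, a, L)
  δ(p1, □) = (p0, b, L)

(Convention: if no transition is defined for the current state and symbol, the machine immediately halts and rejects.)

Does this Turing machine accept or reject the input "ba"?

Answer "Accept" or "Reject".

Execution trace:
Initial: [p0]ba
Step 1: δ(p0, b) = (pR, □, R) → □[pR]a

The machine reaches the reject state pR and halts.

Answer: Reject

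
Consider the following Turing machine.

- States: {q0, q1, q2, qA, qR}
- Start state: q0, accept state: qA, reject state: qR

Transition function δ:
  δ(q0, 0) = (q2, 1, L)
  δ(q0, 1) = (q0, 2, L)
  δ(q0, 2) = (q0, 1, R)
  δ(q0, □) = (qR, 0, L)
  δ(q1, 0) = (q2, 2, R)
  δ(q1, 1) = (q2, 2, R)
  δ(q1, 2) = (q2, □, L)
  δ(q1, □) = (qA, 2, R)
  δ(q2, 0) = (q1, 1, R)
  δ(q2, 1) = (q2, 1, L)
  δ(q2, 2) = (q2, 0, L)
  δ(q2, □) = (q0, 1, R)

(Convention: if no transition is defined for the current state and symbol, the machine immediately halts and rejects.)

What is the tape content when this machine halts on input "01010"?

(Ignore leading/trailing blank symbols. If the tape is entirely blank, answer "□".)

Execution trace:
Initial: [q0]01010
Step 1: δ(q0, 0) = (q2, 1, L) → [q2]□11010
Step 2: δ(q2, □) = (q0, 1, R) → 1[q0]11010
Step 3: δ(q0, 1) = (q0, 2, L) → [q0]121010
Step 4: δ(q0, 1) = (q0, 2, L) → [q0]□221010
Step 5: δ(q0, □) = (qR, 0, L) → [qR]□0221010

The machine reaches the reject state qR and halts.

Final tape (ignoring leading/trailing blanks): 0221010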